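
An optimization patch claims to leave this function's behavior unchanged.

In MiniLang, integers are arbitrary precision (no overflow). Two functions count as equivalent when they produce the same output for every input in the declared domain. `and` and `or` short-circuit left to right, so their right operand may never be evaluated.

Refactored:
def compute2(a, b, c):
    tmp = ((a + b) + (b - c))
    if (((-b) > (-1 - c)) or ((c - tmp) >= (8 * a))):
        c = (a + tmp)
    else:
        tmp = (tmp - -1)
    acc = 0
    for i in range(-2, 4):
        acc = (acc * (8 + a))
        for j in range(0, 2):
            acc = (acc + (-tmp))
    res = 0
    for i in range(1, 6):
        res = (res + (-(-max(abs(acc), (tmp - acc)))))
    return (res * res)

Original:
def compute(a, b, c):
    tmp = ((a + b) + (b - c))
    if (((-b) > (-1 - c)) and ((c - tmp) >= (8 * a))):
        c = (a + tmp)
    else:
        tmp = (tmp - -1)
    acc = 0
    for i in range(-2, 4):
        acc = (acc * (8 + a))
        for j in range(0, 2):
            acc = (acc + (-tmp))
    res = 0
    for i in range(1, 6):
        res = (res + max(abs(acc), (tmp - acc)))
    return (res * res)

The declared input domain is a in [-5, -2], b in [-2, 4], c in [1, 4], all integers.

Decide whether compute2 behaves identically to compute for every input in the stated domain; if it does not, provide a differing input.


Run the pair on a=-5, b=2, c=1.
compute: tmp := -2 | (((-b) > (-1 - c)) and ((c - tmp) >= (8 * a))): false | tmp := -1 | acc := 0 | iter i=-2: | acc := 0 | iter j=0: | acc := 1 | iter j=1: | acc := 2 | iter i=-1: | acc := 6 | iter j=0: | acc := 7 | iter j=1: | acc := 8 | iter i=0: | acc := 24 | iter j=0: | acc := 25 | iter j=1: | acc := 26 | iter i=1: | acc := 78 | iter j=0: | acc := 79 | iter j=1: | acc := 80 | iter i=2: | acc := 240 | iter j=0: | acc := 241 | iter j=1: | acc := 242 | iter i=3: | acc := 726 | iter j=0: | acc := 727 | iter j=1: | acc := 728 | res := 0 | iter i=1: | res := 728 | iter i=2: | res := 1456 | iter i=3: | res := 2184 | iter i=4: | res := 2912 | iter i=5: | res := 3640 | result 13249600
compute2: tmp := -2 | (((-b) > (-1 - c)) or ((c - tmp) >= (8 * a))): true | c := -7 | acc := 0 | iter i=-2: | acc := 0 | iter j=0: | acc := 2 | iter j=1: | acc := 4 | iter i=-1: | acc := 12 | iter j=0: | acc := 14 | iter j=1: | acc := 16 | iter i=0: | acc := 48 | iter j=0: | acc := 50 | iter j=1: | acc := 52 | iter i=1: | acc := 156 | iter j=0: | acc := 158 | iter j=1: | acc := 160 | iter i=2: | acc := 480 | iter j=0: | acc := 482 | iter j=1: | acc := 484 | iter i=3: | acc := 1452 | iter j=0: | acc := 1454 | iter j=1: | acc := 1456 | res := 0 | iter i=1: | res := 1456 | iter i=2: | res := 2912 | iter i=3: | res := 4368 | iter i=4: | res := 5824 | iter i=5: | res := 7280 | result 52998400
13249600 vs 52998400 — the two versions disagree here.
verdict: not equivalent; witness: a=-5, b=2, c=1


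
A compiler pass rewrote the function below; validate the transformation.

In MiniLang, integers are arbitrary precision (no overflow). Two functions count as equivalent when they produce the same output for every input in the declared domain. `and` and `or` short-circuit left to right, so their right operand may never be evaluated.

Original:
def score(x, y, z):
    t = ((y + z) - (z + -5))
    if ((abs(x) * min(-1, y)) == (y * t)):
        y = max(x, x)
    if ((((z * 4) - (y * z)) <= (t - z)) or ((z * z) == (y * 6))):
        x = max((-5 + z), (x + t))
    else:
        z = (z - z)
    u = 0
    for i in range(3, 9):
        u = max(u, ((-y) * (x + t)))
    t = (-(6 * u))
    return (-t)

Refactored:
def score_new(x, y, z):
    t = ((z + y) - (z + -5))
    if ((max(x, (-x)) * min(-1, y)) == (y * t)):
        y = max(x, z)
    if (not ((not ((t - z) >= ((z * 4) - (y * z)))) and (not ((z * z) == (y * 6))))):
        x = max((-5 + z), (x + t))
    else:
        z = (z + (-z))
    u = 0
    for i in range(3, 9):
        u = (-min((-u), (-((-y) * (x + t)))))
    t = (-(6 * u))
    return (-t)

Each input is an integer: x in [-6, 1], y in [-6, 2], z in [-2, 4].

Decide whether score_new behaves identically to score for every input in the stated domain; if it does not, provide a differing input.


There is a counterexample at x=-4, y=-1, z=-2: 96 on one side, 48 on the other.
score: t=4, then ((abs(x) * min(-1, y)) == (y * t)) is true, then y=-4, then ((((z * 4) - (y * z)) <= (t - z)) or ((z * z) == (y * 6))) is true, then x=0, then u=0, then (i=3), then u=16, then (i=4), then u=16, then (i=5), then u=16, then (i=6), then u=16, then (i=7), then u=16, then (i=8), then u=16, then t=-96, then returns 96
score_new: t=4, then ((max(x, (-x)) * min(-1, y)) == (y * t)) is true, then y=-2, then (not ((not ((t - z) >= ((z * 4) - (y * z)))) and (not ((z * z) == (y * 6))))) is true, then x=0, then u=0, then (i=3), then u=8, then (i=4), then u=8, then (i=5), then u=8, then (i=6), then u=8, then (i=7), then u=8, then (i=8), then u=8, then t=-48, then returns 48
verdict: not equivalent; witness: x=-4, y=-1, z=-2


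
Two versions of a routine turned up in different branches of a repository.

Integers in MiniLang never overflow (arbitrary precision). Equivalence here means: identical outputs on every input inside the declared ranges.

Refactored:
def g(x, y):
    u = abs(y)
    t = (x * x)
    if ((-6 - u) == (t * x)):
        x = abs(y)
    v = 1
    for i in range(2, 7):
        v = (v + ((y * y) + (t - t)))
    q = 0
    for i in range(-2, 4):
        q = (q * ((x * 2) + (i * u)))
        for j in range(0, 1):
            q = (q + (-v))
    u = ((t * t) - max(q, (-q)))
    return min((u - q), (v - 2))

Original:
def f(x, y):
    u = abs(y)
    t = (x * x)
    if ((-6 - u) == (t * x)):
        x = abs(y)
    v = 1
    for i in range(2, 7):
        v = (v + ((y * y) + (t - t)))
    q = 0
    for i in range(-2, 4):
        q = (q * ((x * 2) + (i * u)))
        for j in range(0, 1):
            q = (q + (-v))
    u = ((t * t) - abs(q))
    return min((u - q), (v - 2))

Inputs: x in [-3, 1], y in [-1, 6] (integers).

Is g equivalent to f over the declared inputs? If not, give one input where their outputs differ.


Changes here: min/max/abs usage differs; the full 40-point sweep finds no disagreement.
verdict: equivalent


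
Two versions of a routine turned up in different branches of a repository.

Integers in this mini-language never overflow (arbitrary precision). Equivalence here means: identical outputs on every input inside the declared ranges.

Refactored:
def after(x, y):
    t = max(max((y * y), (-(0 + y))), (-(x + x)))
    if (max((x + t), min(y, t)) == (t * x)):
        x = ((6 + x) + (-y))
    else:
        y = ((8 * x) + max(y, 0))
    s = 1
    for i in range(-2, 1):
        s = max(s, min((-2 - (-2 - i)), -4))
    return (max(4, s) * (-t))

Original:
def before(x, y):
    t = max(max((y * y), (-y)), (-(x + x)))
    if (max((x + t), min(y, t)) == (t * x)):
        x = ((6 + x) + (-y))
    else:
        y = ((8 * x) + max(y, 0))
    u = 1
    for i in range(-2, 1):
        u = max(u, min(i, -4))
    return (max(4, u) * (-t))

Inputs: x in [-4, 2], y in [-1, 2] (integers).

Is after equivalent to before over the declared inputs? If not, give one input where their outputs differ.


The two are interchangeable: arithmetic usage differs; also local variable names differ; also constant usage differs, and every declared input agrees.
As a probe, take x=-4, y=2: before runs t becomes 8; next (max((x + t), min(y, t)) == (t * x)) evaluates to false; next y becomes -30; next u becomes 1; next at i=-2:; next u becomes 1; next at i=-1:; next u becomes 1; next at i=0:; next u becomes 1; next final value -32; after runs t becomes 8; next (max((x + t), min(y, t)) == (t * x)) evaluates to false; next y becomes -30; next s becomes 1; next at i=-2:; next s becomes 1; next at i=-1:; next s becomes 1; next at i=0:; next s becomes 1; next final value -32; both end at -32.
Checked all 28 inputs in the declared domain: the outputs agree on every one.
verdict: equivalent


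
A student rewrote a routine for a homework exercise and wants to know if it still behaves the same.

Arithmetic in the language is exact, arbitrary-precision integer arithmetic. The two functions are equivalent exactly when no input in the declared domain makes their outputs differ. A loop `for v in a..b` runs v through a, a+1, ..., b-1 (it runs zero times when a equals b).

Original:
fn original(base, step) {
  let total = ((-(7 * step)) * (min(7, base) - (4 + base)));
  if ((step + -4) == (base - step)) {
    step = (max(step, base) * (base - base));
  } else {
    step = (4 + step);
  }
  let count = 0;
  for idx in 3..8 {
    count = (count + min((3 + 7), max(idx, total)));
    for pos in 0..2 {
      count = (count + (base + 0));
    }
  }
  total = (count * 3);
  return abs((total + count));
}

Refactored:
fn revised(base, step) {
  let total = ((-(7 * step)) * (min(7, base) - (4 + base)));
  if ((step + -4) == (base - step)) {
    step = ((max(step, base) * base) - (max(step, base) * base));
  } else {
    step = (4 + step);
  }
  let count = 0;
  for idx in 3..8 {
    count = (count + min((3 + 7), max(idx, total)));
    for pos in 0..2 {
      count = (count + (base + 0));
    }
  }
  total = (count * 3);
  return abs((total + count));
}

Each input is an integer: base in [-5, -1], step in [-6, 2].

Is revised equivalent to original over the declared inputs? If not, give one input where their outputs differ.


The two versions differ — the changes include arithmetic usage differs, min/max/abs usage differs.
Spot check at base=-5, step=-1 — original: total := -28 | ((step + -4) == (base - step)): false | step := 3 | count := 0 | iter idx=3: | count := 3 | iter pos=0: | count := -2 | iter pos=1: | count := -7 | iter idx=4: | count := -3 | iter pos=0: | count := -8 | iter pos=1: | count := -13 | iter idx=5: | count := -8 | iter pos=0: | count := -13 | iter pos=1: | count := -18 | iter idx=6: | count := -12 | iter pos=0: | count := -17 | iter pos=1: | count := -22 | iter idx=7: | count := -15 | iter pos=0: | count := -20 | iter pos=1: | count := -25 | total := -75 | result 100. revised: total := -28 | ((step + -4) == (base - step)): false | step := 3 | count := 0 | iter idx=3: | count := 3 | iter pos=0: | count := -2 | iter pos=1: | count := -7 | iter idx=4: | count := -3 | iter pos=0: | count := -8 | iter pos=1: | count := -13 | iter idx=5: | count := -8 | iter pos=0: | count := -13 | iter pos=1: | count := -18 | iter idx=6: | count := -12 | iter pos=0: | count := -17 | iter pos=1: | count := -22 | iter idx=7: | count := -15 | iter pos=0: | count := -20 | iter pos=1: | count := -25 | total := -75 | result 100. Both give 100.
Across all 45 domain points the two functions coincide.
verdict: equivalent


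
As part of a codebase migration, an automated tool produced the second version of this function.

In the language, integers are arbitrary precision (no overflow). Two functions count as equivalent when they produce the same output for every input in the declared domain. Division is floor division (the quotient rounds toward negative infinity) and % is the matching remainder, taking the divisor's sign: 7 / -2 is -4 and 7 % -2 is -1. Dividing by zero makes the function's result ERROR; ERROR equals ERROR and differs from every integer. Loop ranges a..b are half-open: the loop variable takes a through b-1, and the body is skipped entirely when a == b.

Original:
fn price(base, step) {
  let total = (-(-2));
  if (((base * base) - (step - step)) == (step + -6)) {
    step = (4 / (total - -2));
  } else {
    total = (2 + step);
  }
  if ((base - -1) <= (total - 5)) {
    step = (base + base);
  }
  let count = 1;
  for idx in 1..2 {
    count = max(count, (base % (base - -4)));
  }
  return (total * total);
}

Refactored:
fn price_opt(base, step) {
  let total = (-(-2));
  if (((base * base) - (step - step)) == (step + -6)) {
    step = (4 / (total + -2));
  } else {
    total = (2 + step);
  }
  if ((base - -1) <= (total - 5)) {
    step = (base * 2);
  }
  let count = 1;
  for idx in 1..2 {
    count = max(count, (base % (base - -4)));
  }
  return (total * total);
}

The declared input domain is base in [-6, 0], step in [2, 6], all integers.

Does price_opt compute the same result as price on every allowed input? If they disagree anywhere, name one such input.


There is a counterexample at base=0, step=6: 4 on one side, ERROR on the other.
price: total := 2 | (((base * base) - (step - step)) == (step + -6)): true | step := 1 | ((base - -1) <= (total - 5)): false | count := 1 | iter idx=1: | count := 1 | result 4
price_opt: total := 2 | (((base * base) - (step - step)) == (step + -6)): true | divide-by-zero, output ERROR
verdict: not equivalent; witness: base=0, step=6


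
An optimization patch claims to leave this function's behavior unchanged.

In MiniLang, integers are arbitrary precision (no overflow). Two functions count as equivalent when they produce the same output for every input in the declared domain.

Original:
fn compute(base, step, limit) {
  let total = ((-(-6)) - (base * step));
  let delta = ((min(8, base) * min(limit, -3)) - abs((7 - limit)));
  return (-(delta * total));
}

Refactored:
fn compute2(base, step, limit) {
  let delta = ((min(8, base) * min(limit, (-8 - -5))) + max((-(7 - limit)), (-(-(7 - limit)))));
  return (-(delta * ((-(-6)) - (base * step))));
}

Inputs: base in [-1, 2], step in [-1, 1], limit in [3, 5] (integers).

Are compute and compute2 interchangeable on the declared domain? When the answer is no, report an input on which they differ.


Run the pair on base=-1, step=-1, limit=3.
compute: total becomes 5; next delta becomes -1; next final value 5
compute2: delta becomes 7; next final value -35
5 != -35, so the rewrite changes behavior.
verdict: not equivalent; witness: base=-1, step=-1, limit=3


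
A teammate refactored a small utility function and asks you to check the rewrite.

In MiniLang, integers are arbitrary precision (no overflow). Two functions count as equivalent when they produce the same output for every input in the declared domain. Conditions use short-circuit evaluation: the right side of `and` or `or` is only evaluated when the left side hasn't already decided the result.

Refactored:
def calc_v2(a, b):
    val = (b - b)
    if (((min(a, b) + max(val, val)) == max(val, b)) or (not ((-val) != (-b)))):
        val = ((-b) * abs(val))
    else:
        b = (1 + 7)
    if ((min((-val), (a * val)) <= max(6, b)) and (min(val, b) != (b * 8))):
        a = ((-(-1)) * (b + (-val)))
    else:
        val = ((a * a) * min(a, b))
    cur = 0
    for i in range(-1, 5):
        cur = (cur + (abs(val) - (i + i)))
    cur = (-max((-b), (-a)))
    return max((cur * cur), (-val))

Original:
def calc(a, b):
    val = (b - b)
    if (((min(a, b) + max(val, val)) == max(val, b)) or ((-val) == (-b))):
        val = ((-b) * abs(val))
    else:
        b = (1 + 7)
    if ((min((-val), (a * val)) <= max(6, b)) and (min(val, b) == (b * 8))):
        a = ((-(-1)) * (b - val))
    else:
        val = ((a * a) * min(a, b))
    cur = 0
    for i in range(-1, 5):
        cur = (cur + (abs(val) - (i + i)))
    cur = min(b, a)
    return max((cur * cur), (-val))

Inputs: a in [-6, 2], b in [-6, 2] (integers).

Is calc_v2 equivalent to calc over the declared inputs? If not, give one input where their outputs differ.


These are not equivalent — on a=-6, b=-6 the outputs split (216 vs 64).
calc: val := 0 | (((min(a, b) + max(val, val)) == max(val, b)) or ((-val) == (-b))): false | b := 8 | ((min((-val), (a * val)) <= max(6, b)) and (min(val, b) == (b * 8))): false | val := -216 | cur := 0 | iter i=-1: | cur := 218 | iter i=0: | cur := 434 | iter i=1: | cur := 648 | iter i=2: | cur := 860 | iter i=3: | cur := 1070 | iter i=4: | cur := 1278 | cur := -6 | result 216
calc_v2: val := 0 | (((min(a, b) + max(val, val)) == max(val, b)) or (not ((-val) != (-b)))): false | b := 8 | ((min((-val), (a * val)) <= max(6, b)) and (min(val, b) != (b * 8))): true | a := 8 | cur := 0 | iter i=-1: | cur := 2 | iter i=0: | cur := 2 | iter i=1: | cur := 0 | iter i=2: | cur := -4 | iter i=3: | cur := -10 | iter i=4: | cur := -18 | cur := 8 | result 64
verdict: not equivalent; witness: a=-6, b=-6


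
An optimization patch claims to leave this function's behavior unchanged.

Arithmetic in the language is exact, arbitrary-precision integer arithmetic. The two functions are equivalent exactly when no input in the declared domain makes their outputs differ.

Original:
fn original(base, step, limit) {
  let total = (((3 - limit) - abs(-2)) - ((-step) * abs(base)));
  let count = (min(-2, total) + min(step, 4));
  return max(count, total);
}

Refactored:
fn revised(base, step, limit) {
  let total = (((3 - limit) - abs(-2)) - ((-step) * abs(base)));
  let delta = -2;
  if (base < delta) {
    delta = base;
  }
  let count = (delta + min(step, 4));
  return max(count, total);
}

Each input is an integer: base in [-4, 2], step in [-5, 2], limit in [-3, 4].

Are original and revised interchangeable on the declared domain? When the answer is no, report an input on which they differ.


Evaluate both at base=-4, step=-5, limit=-3.
original: total := -16 | count := -21 | result -16
revised: total := -16 | delta := -2 | (base < delta): true | delta := -4 | count := -9 | result -9
-16 != -9, so the rewrite changes behavior.
verdict: not equivalent; witness: base=-4, step=-5, limit=-3


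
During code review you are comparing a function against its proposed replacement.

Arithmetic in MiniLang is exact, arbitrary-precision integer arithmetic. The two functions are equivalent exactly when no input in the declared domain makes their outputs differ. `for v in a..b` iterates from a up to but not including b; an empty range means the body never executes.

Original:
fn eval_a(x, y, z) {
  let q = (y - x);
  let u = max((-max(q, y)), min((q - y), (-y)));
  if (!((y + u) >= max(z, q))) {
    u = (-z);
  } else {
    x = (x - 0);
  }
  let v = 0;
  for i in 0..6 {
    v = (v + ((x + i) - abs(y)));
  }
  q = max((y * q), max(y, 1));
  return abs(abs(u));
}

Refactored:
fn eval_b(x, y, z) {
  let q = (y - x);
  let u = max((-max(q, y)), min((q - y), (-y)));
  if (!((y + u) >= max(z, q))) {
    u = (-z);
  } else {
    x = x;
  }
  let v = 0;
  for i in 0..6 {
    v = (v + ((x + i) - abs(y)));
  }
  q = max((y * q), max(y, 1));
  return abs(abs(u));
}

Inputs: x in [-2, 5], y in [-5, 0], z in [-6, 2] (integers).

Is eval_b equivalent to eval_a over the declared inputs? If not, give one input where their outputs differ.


This is a faithful refactor — arithmetic usage differs, and constant usage differs, but the computed results match everywhere.
Spot check at x=-1, y=-3, z=-6 — eval_a: q = -2; u = 2; (!((y + u) >= max(z, q))) -> false; x = -1; v = 0; [i=0]; v = -4; [i=1]; v = -7; [i=2]; v = -9; [i=3]; v = -10; [i=4]; v = -10; [i=5]; v = -9; q = 6; return 2. eval_b: q = -2; u = 2; (!((y + u) >= max(z, q))) -> false; x = -1; v = 0; [i=0]; v = -4; [i=1]; v = -7; [i=2]; v = -9; [i=3]; v = -10; [i=4]; v = -10; [i=5]; v = -9; q = 6; return 2. Both give 2.
Checked all 432 inputs in the declared domain: the outputs agree on every one.
verdict: equivalent


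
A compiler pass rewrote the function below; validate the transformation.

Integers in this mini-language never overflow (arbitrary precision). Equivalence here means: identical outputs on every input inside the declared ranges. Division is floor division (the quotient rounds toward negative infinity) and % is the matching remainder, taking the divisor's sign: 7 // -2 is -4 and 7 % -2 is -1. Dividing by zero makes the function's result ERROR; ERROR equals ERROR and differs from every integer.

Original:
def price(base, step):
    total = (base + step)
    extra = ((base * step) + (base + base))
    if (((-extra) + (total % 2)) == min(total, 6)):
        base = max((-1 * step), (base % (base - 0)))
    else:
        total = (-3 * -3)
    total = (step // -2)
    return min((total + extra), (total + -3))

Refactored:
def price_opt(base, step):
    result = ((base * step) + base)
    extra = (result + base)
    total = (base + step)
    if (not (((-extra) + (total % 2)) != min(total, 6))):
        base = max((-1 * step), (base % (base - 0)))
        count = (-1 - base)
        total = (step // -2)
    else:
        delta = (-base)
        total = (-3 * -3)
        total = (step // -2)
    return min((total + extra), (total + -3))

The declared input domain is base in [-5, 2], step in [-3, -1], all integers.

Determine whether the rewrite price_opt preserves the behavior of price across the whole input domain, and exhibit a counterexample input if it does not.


This is a faithful refactor — constant usage differs, plus arithmetic usage differs, plus comparison usage differs, plus local variable names differ, plus statement counts differ, plus boolean connective usage differs, but the computed results match everywhere.
One worked example (base=-2, step=-3) — price: total = -5; extra = 2; (((-extra) + (total % 2)) == min(total, 6)) -> false; total = 9; total = 1; return -2; price_opt: result = 4; extra = 2; total = -5; (not (((-extra) + (total % 2)) != min(total, 6))) -> false; delta = 2; total = 9; total = 1; return -2; agreement on -2.
An exhaustive pass over the 24 declared inputs shows identical outputs.
verdict: equivalent


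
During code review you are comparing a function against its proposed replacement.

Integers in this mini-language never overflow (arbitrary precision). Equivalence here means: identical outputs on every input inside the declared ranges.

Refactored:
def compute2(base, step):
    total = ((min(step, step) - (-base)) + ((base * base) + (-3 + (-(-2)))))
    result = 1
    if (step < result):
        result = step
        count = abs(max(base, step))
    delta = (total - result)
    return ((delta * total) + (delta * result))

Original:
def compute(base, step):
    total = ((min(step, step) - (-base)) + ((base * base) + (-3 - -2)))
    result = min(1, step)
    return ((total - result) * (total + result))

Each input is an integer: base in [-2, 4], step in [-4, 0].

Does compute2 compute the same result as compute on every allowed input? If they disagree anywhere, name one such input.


Changes here: local variable names differ; also statement counts differ; also branching structure differs; also arithmetic usage differs; also comparison usage differs; also min/max/abs usage differs; the full 35-point sweep finds no disagreement.
verdict: equivalent


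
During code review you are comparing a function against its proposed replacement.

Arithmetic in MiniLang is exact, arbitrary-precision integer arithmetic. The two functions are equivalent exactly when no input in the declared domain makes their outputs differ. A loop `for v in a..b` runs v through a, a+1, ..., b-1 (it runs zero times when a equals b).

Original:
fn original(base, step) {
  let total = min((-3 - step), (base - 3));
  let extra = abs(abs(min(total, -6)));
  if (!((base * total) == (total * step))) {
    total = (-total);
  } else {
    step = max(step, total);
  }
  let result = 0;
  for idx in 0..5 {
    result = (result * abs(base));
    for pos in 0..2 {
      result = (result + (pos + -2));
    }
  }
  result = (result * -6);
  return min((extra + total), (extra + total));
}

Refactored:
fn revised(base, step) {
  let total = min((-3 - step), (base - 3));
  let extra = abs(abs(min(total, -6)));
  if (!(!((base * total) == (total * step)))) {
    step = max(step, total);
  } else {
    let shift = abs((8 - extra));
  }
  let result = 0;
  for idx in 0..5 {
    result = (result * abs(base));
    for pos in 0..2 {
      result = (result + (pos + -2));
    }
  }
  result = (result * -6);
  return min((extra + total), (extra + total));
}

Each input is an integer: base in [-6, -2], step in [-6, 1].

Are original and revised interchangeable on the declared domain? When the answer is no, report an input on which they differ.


base=-6, step=-5 yields 18 from original but 0 from revised.
verdict: not equivalent; witness: base=-6, step=-5


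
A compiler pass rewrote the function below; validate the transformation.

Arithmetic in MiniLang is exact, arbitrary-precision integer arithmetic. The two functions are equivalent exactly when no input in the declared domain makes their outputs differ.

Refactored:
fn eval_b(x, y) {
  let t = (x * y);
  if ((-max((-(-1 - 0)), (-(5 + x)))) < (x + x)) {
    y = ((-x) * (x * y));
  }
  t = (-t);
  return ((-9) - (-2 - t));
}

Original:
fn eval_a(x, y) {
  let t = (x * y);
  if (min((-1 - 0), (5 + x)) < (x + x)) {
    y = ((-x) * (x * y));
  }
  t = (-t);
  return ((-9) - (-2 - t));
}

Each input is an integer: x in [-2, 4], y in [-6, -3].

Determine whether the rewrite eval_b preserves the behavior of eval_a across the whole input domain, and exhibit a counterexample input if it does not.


Differences: min/max/abs usage differs — yet all 28 inputs agree.
verdict: equivalent


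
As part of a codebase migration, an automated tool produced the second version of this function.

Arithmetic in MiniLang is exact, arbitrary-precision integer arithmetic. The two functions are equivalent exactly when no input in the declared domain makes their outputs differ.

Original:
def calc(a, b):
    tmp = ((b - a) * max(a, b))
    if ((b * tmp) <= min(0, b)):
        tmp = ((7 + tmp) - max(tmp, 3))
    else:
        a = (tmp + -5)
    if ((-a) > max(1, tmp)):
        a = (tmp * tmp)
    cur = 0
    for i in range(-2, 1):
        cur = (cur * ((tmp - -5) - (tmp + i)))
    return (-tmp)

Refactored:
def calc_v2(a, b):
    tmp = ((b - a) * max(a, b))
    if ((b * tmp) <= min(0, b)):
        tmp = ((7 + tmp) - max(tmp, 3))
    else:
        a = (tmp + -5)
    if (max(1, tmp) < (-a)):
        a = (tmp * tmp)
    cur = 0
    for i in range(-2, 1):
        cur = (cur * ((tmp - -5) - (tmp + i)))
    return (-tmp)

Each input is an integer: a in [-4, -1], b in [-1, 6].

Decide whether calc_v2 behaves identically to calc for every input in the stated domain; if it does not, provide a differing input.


Reading the diff, among the changes: comparison usage differs.
One worked example (a=-2, b=0) — calc: tmp becomes 0; next ((b * tmp) <= min(0, b)) evaluates to true; next tmp becomes 4; next ((-a) > max(1, tmp)) evaluates to false; next cur becomes 0; next at i=-2:; next cur becomes 0; next at i=-1:; next cur becomes 0; next at i=0:; next cur becomes 0; next final value -4; calc_v2: tmp becomes 0; next ((b * tmp) <= min(0, b)) evaluates to true; next tmp becomes 4; next (max(1, tmp) < (-a)) evaluates to false; next cur becomes 0; next at i=-2:; next cur becomes 0; next at i=-1:; next cur becomes 0; next at i=0:; next cur becomes 0; next final value -4; agreement on -4.
An exhaustive pass over the 32 declared inputs shows identical outputs.
verdict: equivalent


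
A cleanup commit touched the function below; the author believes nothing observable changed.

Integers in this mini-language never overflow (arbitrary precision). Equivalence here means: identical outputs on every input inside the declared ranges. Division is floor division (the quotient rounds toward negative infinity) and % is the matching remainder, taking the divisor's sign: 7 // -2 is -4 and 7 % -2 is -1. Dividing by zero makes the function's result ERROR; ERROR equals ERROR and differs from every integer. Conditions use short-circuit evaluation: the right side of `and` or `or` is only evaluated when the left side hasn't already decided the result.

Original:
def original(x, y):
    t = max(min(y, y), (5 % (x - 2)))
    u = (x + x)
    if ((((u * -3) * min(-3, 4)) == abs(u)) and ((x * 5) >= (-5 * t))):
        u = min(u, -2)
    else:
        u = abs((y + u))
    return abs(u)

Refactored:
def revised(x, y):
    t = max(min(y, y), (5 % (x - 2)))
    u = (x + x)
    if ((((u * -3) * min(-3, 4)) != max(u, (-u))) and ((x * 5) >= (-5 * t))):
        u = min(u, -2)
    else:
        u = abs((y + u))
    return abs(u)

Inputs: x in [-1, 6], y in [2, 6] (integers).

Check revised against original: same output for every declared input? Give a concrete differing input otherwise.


Take x=-1, y=2.
original: t becomes 2; next u becomes -2; next ((((u * -3) * min(-3, 4)) == abs(u)) and ((x * 5) >= (-5 * t))) evaluates to false; next u becomes 0; next final value 0
revised: t becomes 2; next u becomes -2; next ((((u * -3) * min(-3, 4)) != max(u, (-u))) and ((x * 5) >= (-5 * t))) evaluates to true; next u becomes -2; next final value 2
0 != 2, so the rewrite changes behavior.
verdict: not equivalent; witness: x=-1, y=2


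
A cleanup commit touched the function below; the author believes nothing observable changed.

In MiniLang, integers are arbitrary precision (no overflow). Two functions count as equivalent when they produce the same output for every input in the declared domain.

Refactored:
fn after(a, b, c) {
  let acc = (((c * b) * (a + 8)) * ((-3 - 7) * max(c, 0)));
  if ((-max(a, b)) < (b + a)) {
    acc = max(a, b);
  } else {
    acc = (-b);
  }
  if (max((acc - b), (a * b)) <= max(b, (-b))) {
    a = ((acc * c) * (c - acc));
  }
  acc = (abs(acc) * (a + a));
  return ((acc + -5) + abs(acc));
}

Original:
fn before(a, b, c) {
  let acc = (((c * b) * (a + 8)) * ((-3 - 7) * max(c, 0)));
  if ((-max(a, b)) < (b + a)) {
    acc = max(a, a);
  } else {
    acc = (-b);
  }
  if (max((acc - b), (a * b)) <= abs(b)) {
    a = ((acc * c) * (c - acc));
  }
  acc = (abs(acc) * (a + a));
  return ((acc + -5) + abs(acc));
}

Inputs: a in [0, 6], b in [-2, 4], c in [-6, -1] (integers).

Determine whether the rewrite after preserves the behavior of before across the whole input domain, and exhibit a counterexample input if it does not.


Consider the input a=0, b=1, c=-6.
before: acc = 0; ((-max(a, b)) < (b + a)) -> true; acc = 0; (max((acc - b), (a * b)) <= abs(b)) -> true; a = 0; acc = 0; return -5
after: acc = 0; ((-max(a, b)) < (b + a)) -> true; acc = 1; (max((acc - b), (a * b)) <= max(b, (-b))) -> true; a = 42; acc = 84; return 163
-5 against 163: the behavior changed.
verdict: not equivalent; witness: a=0, b=1, c=-6


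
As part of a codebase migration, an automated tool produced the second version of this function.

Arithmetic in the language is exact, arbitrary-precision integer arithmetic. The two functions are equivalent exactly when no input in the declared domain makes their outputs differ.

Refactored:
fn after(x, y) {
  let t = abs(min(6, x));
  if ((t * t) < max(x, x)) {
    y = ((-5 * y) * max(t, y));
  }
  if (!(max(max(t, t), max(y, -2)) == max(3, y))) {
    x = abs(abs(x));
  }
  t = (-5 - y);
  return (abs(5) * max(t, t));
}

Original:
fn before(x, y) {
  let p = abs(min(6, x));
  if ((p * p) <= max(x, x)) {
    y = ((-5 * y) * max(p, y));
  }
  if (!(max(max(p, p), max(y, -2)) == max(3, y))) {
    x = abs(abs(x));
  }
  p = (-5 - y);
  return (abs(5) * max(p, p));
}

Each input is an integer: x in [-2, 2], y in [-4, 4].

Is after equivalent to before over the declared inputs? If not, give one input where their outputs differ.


Take x=0, y=-4.
before: p = 0; ((p * p) <= max(x, x)) -> true; y = 0; (!(max(max(p, p), max(y, -2)) == max(3, y))) -> true; x = 0; p = -5; return -25
after: t = 0; ((t * t) < max(x, x)) -> false; (!(max(max(t, t), max(y, -2)) == max(3, y))) -> true; x = 0; t = -1; return -5
-25 and -5 differ, so these are not the same function on this domain.
verdict: not equivalent; witness: x=0, y=-4


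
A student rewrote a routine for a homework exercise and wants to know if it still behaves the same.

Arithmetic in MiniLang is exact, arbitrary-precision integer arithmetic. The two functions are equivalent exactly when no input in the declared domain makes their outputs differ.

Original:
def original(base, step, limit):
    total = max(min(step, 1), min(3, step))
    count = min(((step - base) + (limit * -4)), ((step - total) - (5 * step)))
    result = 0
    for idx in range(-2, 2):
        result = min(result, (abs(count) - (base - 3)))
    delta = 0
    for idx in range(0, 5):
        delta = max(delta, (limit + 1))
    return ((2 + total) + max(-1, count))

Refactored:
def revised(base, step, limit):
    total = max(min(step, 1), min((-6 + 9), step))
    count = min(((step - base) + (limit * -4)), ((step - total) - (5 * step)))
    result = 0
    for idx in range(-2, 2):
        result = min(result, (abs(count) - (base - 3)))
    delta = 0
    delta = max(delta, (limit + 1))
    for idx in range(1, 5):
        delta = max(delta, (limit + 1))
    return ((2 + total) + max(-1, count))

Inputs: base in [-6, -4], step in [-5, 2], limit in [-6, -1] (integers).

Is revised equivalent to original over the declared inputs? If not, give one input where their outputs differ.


Equivalent — the differences include arithmetic usage differs; and statement counts differ; and loop structure differs; and min/max/abs usage differs; and constant usage differs, yet no declared input distinguishes the two.
One worked example (base=-5, step=-4, limit=-3) — original: total becomes -4; next count becomes 13; next result becomes 0; next at idx=-2:; next result becomes 0; next at idx=-1:; next result becomes 0; next at idx=0:; next result becomes 0; next at idx=1:; next result becomes 0; next delta becomes 0; next at idx=0:; next delta becomes 0; next at idx=1:; next delta becomes 0; next at idx=2:; next delta becomes 0; next at idx=3:; next delta becomes 0; next at idx=4:; next delta becomes 0; next final value 11; revised: total becomes -4; next count becomes 13; next result becomes 0; next at idx=-2:; next result becomes 0; next at idx=-1:; next result becomes 0; next at idx=0:; next result becomes 0; next at idx=1:; next result becomes 0; next delta becomes 0; next delta becomes 0; next at idx=1:; next delta becomes 0; next at idx=2:; next delta becomes 0; next at idx=3:; next delta becomes 0; next at idx=4:; next delta becomes 0; next final value 11; agreement on 11.
An exhaustive pass over the 144 declared inputs shows identical outputs.
verdict: equivalent


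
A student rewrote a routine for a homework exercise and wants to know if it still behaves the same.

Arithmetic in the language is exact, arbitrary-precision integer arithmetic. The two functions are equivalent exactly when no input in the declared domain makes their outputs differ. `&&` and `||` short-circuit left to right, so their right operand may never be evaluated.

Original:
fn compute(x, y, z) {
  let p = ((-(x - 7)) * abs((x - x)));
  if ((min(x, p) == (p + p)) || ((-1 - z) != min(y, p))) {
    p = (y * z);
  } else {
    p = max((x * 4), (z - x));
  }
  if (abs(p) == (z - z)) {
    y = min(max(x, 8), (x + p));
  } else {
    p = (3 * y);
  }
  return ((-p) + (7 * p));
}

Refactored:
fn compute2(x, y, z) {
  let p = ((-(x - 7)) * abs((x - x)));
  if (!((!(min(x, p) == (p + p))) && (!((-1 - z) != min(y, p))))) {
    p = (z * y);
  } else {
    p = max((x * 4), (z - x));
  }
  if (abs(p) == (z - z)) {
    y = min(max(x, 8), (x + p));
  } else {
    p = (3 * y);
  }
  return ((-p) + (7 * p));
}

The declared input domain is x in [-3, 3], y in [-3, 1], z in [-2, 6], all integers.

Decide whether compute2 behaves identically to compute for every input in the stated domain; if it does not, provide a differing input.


Although boolean connective usage differs, 315/315 inputs agree.
verdict: equivalent


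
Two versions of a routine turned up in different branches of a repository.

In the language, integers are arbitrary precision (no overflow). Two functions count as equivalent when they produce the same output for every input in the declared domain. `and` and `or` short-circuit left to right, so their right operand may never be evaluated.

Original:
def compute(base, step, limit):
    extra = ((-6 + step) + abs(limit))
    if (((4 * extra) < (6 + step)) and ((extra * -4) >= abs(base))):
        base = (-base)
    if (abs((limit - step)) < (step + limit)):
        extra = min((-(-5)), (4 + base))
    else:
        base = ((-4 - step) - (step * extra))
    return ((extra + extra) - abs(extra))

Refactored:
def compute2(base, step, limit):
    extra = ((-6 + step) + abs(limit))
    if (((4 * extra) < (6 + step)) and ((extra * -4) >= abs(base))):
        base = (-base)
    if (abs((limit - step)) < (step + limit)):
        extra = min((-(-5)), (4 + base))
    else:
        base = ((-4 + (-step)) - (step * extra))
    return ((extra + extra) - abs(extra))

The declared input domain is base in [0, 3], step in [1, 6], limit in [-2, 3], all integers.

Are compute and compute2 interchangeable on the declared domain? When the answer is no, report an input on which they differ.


This is a faithful refactor — arithmetic usage differs, but the computed results match everywhere.
Spot check at base=0, step=2, limit=2 — compute: extra := -2 | (((4 * extra) < (6 + step)) and ((extra * -4) >= abs(base))): true | base := 0 | (abs((limit - step)) < (step + limit)): true | extra := 4 | result 4. compute2: extra := -2 | (((4 * extra) < (6 + step)) and ((extra * -4) >= abs(base))): true | base := 0 | (abs((limit - step)) < (step + limit)): true | extra := 4 | result 4. Both give 4.
Every one of the 144 inputs gives matching results.
verdict: equivalent


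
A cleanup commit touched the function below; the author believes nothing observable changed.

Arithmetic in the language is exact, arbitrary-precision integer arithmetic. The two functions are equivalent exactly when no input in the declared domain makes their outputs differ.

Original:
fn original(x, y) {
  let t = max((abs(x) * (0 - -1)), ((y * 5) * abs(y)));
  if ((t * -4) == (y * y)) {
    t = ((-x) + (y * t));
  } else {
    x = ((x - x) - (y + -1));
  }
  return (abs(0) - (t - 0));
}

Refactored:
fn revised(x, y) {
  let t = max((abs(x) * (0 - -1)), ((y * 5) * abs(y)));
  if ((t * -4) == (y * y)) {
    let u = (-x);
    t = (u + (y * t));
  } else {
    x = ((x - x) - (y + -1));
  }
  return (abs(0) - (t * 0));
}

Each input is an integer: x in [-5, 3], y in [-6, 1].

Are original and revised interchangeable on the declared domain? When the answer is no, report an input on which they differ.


Try x=-5, y=-6.
original: t := 5 | ((t * -4) == (y * y)): false | x := 7 | result -5
revised: t := 5 | ((t * -4) == (y * y)): false | x := 7 | result 0
-5 != 0, so the rewrite changes behavior.
verdict: not equivalent; witness: x=-5, y=-6


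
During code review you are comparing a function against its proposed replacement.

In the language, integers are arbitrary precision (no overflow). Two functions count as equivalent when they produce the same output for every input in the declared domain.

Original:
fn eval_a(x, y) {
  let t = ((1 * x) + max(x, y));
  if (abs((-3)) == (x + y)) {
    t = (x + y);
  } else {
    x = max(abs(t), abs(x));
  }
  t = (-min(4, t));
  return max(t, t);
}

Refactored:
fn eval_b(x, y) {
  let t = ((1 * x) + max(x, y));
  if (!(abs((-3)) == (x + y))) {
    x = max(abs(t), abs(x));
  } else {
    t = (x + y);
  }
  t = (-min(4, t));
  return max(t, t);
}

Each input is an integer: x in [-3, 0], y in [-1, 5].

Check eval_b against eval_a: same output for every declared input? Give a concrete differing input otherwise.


Behavior is preserved: although boolean connective usage differs, the outputs never diverge.
One worked example (x=-3, y=-1) — eval_a: t=-4, then (abs((-3)) == (x + y)) is false, then x=4, then t=4, then returns 4; eval_b: t=-4, then (!(abs((-3)) == (x + y))) is true, then x=4, then t=4, then returns 4; agreement on 4.
Across all 28 domain points the two functions coincide.
verdict: equivalent


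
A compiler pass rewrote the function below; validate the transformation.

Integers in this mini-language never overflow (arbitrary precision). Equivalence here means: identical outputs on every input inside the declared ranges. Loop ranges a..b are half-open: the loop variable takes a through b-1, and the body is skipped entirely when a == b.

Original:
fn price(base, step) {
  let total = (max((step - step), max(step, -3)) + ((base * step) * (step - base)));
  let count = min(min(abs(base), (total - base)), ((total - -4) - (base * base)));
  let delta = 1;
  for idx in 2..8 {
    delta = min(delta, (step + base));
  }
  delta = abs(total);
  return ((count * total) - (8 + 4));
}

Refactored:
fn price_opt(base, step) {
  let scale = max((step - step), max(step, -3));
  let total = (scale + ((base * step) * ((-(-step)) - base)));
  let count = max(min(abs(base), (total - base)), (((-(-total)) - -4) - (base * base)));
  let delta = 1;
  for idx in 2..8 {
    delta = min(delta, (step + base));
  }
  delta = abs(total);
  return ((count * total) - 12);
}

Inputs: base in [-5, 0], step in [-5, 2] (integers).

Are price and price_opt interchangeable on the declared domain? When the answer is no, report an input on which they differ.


The rewrite breaks on base=-5, step=-4, where the results are -32 and 88.
price: total := 20 | count := -1 | delta := 1 | iter idx=2: | delta := -9 | iter idx=3: | delta := -9 | iter idx=4: | delta := -9 | iter idx=5: | delta := -9 | iter idx=6: | delta := -9 | iter idx=7: | delta := -9 | delta := 20 | result -32
price_opt: scale := 0 | total := 20 | count := 5 | delta := 1 | iter idx=2: | delta := -9 | iter idx=3: | delta := -9 | iter idx=4: | delta := -9 | iter idx=5: | delta := -9 | iter idx=6: | delta := -9 | iter idx=7: | delta := -9 | delta := 20 | result 88
verdict: not equivalent; witness: base=-5, step=-4
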